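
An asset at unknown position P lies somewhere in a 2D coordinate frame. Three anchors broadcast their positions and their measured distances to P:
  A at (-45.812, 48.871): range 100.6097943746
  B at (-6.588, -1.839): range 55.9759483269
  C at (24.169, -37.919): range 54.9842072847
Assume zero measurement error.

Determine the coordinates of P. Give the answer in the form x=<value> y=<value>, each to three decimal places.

eq1: (x + 45.812)² + (y − 48.871)² = 100.6097943746²
eq2: (x + 6.588)² + (y + 1.839)² = 55.9759483269²
eq3: (x − 24.169)² + (y + 37.919)² = 54.9842072847²
eq1−eq2, eq1−eq3 (x²,y² cancel):
  78.448·x − 101.420·y = 2548.693613
  139.962·x − 173.580·y = 4633.944810
det = 78.448·-173.580 − -101.420·139.962 = 577.942200
x = (2548.693613·-173.580 − -101.420·4633.944810) / 577.942200 = 47.707963
y = (78.448·4633.944810 − 2548.693613·139.962) / 577.942200 = 11.771847

x=47.708 y=11.772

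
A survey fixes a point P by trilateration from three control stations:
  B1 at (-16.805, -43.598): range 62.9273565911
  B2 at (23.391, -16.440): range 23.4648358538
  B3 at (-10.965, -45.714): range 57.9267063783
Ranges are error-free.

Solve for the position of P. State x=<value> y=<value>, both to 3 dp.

x=44.047 y=-27.572

eq1: (x + 16.805)² + (y + 43.598)² = 62.9273565911²
eq2: (x − 23.391)² + (y + 16.440)² = 23.4648358538²
eq3: (x + 10.965)² + (y + 45.714)² = 57.9267063783²
eq3−eq1, eq3−eq2 (x²,y² cancel):
  -11.680·x + 4.232·y = -631.156288
  68.712·x + 58.548·y = 1412.316250
det = -11.680·58.548 − 4.232·68.712 = -974.629824
x = (-631.156288·58.548 − 4.232·1412.316250) / -974.629824 = 44.047350
y = (-11.680·1412.316250 − -631.156288·68.712) / -974.629824 = -27.571655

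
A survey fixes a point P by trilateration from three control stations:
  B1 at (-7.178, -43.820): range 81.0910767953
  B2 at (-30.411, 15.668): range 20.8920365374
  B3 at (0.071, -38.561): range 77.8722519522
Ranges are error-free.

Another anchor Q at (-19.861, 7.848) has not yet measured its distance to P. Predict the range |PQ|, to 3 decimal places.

27.972

eq1: (x + 7.178)² + (y + 43.820)² = 81.0910767953²
eq2: (x + 30.411)² + (y − 15.668)² = 20.8920365374²
eq3: (x − 0.071)² + (y + 38.561)² = 77.8722519522²
eq1−eq3, eq1−eq2 (x²,y² cancel):
  14.498·x + 10.518·y = 26.914790
  -46.466·x + 118.976·y = 5337.884606
det = 14.498·118.976 − 10.518·-46.466 = 2213.643436
x = (26.914790·118.976 − 10.518·5337.884606) / 2213.643436 = -23.916072
y = (14.498·5337.884606 − 26.914790·-46.466) / 2213.643436 = 35.524815
|P − Q| = √((-23.916072 − -19.861)² + (35.524815 − 7.848)²) = 27.972302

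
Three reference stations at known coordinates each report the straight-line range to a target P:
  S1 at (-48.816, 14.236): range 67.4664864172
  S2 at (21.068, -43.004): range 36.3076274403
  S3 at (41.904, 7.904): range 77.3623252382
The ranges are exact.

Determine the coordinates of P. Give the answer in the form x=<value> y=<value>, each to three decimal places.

x=-15.218 y=-44.269

eq1: (x + 48.816)² + (y − 14.236)² = 67.4664864172²
eq2: (x − 21.068)² + (y + 43.004)² = 36.3076274403²
eq3: (x − 41.904)² + (y − 7.904)² = 77.3623252382²
eq2−eq3, eq2−eq1 (x²,y² cancel):
  41.672·x + 101.816·y = -5141.471764
  -139.768·x + 114.480·y = -2941.022067
det = 41.672·114.480 − 101.816·-139.768 = 19001.229248
x = (-5141.471764·114.480 − 101.816·-2941.022067) / 19001.229248 = -15.217573
y = (41.672·-2941.022067 − -5141.471764·-139.768) / 19001.229248 = -44.269320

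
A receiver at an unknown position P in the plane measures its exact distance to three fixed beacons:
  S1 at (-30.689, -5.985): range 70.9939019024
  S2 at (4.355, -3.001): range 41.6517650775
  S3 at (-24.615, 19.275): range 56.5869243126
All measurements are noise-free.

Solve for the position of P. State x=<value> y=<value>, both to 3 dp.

eq1: (x + 30.689)² + (y + 5.985)² = 70.9939019024²
eq2: (x − 4.355)² + (y + 3.001)² = 41.6517650775²
eq3: (x + 24.615)² + (y − 19.275)² = 56.5869243126²
eq2−eq3, eq2−eq1 (x²,y² cancel):
  -57.940·x + 44.552·y = -517.758645
  -70.088·x − 5.968·y = -2355.601653
det = -57.940·-5.968 − 44.552·-70.088 = 3468.346496
x = (-517.758645·-5.968 − 44.552·-2355.601653) / 3468.346496 = 31.149353
y = (-57.940·-2355.601653 − -517.758645·-70.088) / 3468.346496 = 28.888374

x=31.149 y=28.888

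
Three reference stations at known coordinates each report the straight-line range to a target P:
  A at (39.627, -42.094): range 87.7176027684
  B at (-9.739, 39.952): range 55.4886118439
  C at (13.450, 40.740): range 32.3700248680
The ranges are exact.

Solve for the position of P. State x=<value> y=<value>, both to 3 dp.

x=45.479 y=45.428

eq1: (x − 39.627)² + (y + 42.094)² = 87.7176027684²
eq2: (x + 9.739)² + (y − 39.952)² = 55.4886118439²
eq3: (x − 13.450)² + (y − 40.740)² = 32.3700248680²
eq1−eq2, eq1−eq3 (x²,y² cancel):
  -98.732·x + 164.092·y = 2964.198251
  -52.354·x + 165.668·y = 5145.005460
det = -98.732·165.668 − 164.092·-52.354 = -7765.860408
x = (2964.198251·165.668 − 164.092·5145.005460) / -7765.860408 = 45.478726
y = (-98.732·5145.005460 − 2964.198251·-52.354) / -7765.860408 = 45.428198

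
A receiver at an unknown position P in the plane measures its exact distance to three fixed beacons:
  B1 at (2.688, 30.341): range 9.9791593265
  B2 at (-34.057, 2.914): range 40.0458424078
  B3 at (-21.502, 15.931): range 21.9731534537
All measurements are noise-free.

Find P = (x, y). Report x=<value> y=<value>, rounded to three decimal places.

eq1: (x − 2.688)² + (y − 30.341)² = 9.9791593265²
eq2: (x + 34.057)² + (y − 2.914)² = 40.0458424078²
eq3: (x + 21.502)² + (y − 15.931)² = 21.9731534537²
eq3−eq2, eq3−eq1 (x²,y² cancel):
  -25.110·x − 26.034·y = -668.612141
  48.380·x + 28.820·y = 594.904712
det = -25.110·28.820 − -26.034·48.380 = 535.854720
x = (-668.612141·28.820 − -26.034·594.904712) / 535.854720 = -7.057235
y = (-25.110·594.904712 − -668.612141·48.380) / 535.854720 = 32.489026

x=-7.057 y=32.489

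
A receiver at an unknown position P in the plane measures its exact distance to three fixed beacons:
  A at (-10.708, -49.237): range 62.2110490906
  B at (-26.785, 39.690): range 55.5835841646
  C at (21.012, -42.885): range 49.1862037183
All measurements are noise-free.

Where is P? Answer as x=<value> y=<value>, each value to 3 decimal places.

x=17.562 y=6.180

eq1: (x + 10.708)² + (y + 49.237)² = 62.2110490906²
eq2: (x + 26.785)² + (y − 39.690)² = 55.5835841646²
eq3: (x − 21.012)² + (y + 42.885)² = 49.1862037183²
eq1−eq3, eq1−eq2 (x²,y² cancel):
  63.440·x + 12.704·y = 1192.615929
  -32.154·x + 177.854·y = 534.468692
det = 63.440·177.854 − 12.704·-32.154 = 11691.542176
x = (1192.615929·177.854 − 12.704·534.468692) / 11691.542176 = 17.561552
y = (63.440·534.468692 − 1192.615929·-32.154) / 11691.542176 = 6.180029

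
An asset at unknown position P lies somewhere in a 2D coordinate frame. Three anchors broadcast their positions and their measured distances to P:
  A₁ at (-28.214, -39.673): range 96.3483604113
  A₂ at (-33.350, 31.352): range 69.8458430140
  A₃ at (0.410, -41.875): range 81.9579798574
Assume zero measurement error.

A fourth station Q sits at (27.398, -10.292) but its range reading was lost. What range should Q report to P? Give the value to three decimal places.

eq1: (x + 28.214)² + (y + 39.673)² = 96.3483604113²
eq2: (x + 33.350)² + (y − 31.352)² = 69.8458430140²
eq3: (x − 0.410)² + (y + 41.875)² = 81.9579798574²
eq1−eq2, eq1−eq3 (x²,y² cancel):
  -10.272·x + 142.050·y = 4129.758447
  57.248·x − 4.404·y = 1949.603092
det = -10.272·-4.404 − 142.050·57.248 = -8086.840512
x = (4129.758447·-4.404 − 142.050·1949.603092) / -8086.840512 = 36.494917
y = (-10.272·1949.603092 − 4129.758447·57.248) / -8086.840512 = 31.711610
|P − Q| = √((36.494917 − 27.398)² + (31.711610 − -10.292)²) = 42.977403

42.977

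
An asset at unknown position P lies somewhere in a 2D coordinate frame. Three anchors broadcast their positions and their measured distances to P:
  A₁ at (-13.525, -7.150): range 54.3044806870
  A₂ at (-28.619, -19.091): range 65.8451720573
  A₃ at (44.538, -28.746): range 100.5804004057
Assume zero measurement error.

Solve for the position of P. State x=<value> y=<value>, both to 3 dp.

x=-22.264 y=46.447

eq1: (x + 13.525)² + (y + 7.150)² = 54.3044806870²
eq2: (x + 28.619)² + (y + 19.091)² = 65.8451720573²
eq3: (x − 44.538)² + (y + 28.746)² = 100.5804004057²
eq1−eq2, eq1−eq3 (x²,y² cancel):
  -30.188·x − 23.882·y = -437.144744
  116.126·x − 43.192·y = -4591.522488
det = -30.188·-43.192 − -23.882·116.126 = 4077.201228
x = (-437.144744·-43.192 − -23.882·-4591.522488) / 4077.201228 = -22.263700
y = (-30.188·-4591.522488 − -437.144744·116.126) / 4077.201228 = 46.446751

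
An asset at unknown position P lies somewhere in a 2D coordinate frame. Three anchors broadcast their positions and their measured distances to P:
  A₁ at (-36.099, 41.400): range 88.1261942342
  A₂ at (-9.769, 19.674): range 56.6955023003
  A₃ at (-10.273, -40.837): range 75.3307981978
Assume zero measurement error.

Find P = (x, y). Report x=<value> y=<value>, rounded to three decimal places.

eq1: (x + 36.099)² + (y − 41.400)² = 88.1261942342²
eq2: (x + 9.769)² + (y − 19.674)² = 56.6955023003²
eq3: (x + 10.273)² + (y + 40.837)² = 75.3307981978²
eq1−eq3, eq1−eq2 (x²,y² cancel):
  51.652·x − 164.474·y = 847.594250
  52.660·x − 43.452·y = 2017.247965
det = 51.652·-43.452 − -164.474·52.660 = 6416.818136
x = (847.594250·-43.452 − -164.474·2017.247965) / 6416.818136 = 45.965955
y = (51.652·2017.247965 − 847.594250·52.660) / 6416.818136 = 9.281949

x=45.966 y=9.282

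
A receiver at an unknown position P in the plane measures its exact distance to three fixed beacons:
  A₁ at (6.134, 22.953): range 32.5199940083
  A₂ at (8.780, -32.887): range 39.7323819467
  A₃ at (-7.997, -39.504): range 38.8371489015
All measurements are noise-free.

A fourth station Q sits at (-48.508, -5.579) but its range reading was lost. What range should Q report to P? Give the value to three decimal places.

33.339

eq1: (x − 6.134)² + (y − 22.953)² = 32.5199940083²
eq2: (x − 8.780)² + (y + 32.887)² = 39.7323819467²
eq3: (x + 7.997)² + (y + 39.504)² = 38.8371489015²
eq2−eq1, eq2−eq3 (x²,y² cancel):
  -5.292·x + 111.680·y = -73.064839
  -33.554·x − 13.234·y = 536.212896
det = -5.292·-13.234 − 111.680·-33.554 = 3817.345048
x = (-73.064839·-13.234 − 111.680·536.212896) / 3817.345048 = -15.434108
y = (-5.292·536.212896 − -73.064839·-33.554) / 3817.345048 = -1.385585
|P − Q| = √((-15.434108 − -48.508)² + (-1.385585 − -5.579)²) = 33.338672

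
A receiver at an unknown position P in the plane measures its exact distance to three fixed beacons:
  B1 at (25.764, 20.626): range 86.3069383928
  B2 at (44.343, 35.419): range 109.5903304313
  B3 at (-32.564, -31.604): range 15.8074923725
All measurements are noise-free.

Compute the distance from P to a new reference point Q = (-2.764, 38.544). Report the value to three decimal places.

89.016

eq1: (x − 25.764)² + (y − 20.626)² = 86.3069383928²
eq2: (x − 44.343)² + (y − 35.419)² = 109.5903304313²
eq3: (x + 32.564)² + (y + 31.604)² = 15.8074923725²
eq1−eq2, eq1−eq3 (x²,y² cancel):
  37.158·x + 29.586·y = -2429.561271
  -116.656·x − 104.460·y = 8169.022140
det = 37.158·-104.460 − 29.586·-116.656 = -430.140264
x = (-2429.561271·-104.460 − 29.586·8169.022140) / -430.140264 = -28.137988
y = (37.158·8169.022140 − -2429.561271·-116.656) / -430.140264 = -46.779218
|P − Q| = √((-28.137988 − -2.764)² + (-46.779218 − 38.544)²) = 89.016238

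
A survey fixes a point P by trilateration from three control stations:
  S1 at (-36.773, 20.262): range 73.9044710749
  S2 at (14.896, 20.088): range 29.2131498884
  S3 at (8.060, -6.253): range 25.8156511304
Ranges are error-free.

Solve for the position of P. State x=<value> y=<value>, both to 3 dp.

eq1: (x + 36.773)² + (y − 20.262)² = 73.9044710749²
eq2: (x − 14.896)² + (y − 20.088)² = 29.2131498884²
eq3: (x − 8.060)² + (y + 6.253)² = 25.8156511304²
eq3−eq1, eq3−eq2 (x²,y² cancel):
  -89.666·x + 53.030·y = -3136.684438
  13.672·x + 52.682·y = 334.394668
det = -89.666·52.682 − 53.030·13.672 = -5448.810372
x = (-3136.684438·52.682 − 53.030·334.394668) / -5448.810372 = 33.581598
y = (-89.666·334.394668 − -3136.684438·13.672) / -5448.810372 = -2.367658

x=33.582 y=-2.368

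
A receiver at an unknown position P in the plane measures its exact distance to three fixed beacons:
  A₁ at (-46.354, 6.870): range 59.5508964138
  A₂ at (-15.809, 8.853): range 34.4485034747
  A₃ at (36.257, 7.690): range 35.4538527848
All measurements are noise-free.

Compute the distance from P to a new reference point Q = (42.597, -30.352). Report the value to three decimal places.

36.905

eq1: (x + 46.354)² + (y − 6.870)² = 59.5508964138²
eq2: (x + 15.809)² + (y − 8.853)² = 34.4485034747²
eq3: (x − 36.257)² + (y − 7.690)² = 35.4538527848²
eq3−eq2, eq3−eq1 (x²,y² cancel):
  -104.132·x + 2.326·y = -975.129773
  -165.222·x − 1.640·y = -1467.149519
det = -104.132·-1.640 − 2.326·-165.222 = 555.082852
x = (-975.129773·-1.640 − 2.326·-1467.149519) / 555.082852 = 9.028927
y = (-104.132·-1467.149519 − -975.129773·-165.222) / 555.082852 = -15.016997
|P − Q| = √((9.028927 − 42.597)² + (-15.016997 − -30.352)²) = 36.904984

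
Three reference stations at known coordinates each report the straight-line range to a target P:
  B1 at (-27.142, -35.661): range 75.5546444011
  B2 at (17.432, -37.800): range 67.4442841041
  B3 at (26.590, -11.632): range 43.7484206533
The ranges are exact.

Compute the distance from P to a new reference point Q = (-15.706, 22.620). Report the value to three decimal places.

27.862

eq1: (x + 27.142)² + (y + 35.661)² = 75.5546444011²
eq2: (x − 17.432)² + (y + 37.800)² = 67.4442841041²
eq3: (x − 26.590)² + (y + 11.632)² = 43.7484206533²
eq2−eq3, eq2−eq1 (x²,y² cancel):
  18.316·x + 52.336·y = 1744.424049
  -89.148·x + 4.278·y = -884.092371
det = 18.316·4.278 − 52.336·-89.148 = 4744.005576
x = (1744.424049·4.278 − 52.336·-884.092371) / 4744.005576 = 11.326400
y = (18.316·-884.092371 − 1744.424049·-89.148) / 4744.005576 = 29.367351
|P − Q| = √((11.326400 − -15.706)² + (29.367351 − 22.620)²) = 27.861755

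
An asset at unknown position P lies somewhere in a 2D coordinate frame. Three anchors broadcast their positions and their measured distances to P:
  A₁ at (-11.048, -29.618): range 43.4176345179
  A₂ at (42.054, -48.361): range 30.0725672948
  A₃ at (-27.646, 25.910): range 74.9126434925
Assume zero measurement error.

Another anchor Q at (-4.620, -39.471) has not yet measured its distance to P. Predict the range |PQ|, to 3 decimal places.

40.778

eq1: (x + 11.048)² + (y + 29.618)² = 43.4176345179²
eq2: (x − 42.054)² + (y + 48.361)² = 30.0725672948²
eq3: (x + 27.646)² + (y − 25.910)² = 74.9126434925²
eq3−eq1, eq3−eq2 (x²,y² cancel):
  33.196·x − 111.056·y = 3290.467980
  139.400·x − 148.542·y = 7379.240672
det = 33.196·-148.542 − -111.056·139.400 = 10550.206168
x = (3290.467980·-148.542 − -111.056·7379.240672) / 10550.206168 = 31.348796
y = (33.196·7379.240672 − 3290.467980·139.400) / 10550.206168 = -20.258368
|P − Q| = √((31.348796 − -4.620)² + (-20.258368 − -39.471)²) = 40.778419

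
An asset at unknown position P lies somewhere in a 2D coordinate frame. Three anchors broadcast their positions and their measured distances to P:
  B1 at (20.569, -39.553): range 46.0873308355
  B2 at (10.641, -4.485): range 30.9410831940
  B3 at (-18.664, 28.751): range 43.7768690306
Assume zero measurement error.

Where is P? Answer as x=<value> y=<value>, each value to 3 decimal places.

eq1: (x − 20.569)² + (y + 39.553)² = 46.0873308355²
eq2: (x − 10.641)² + (y + 4.485)² = 30.9410831940²
eq3: (x + 18.664)² + (y − 28.751)² = 43.7768690306²
eq1−eq3, eq1−eq2 (x²,y² cancel):
  -78.466·x + 136.608·y = -604.930872
  -19.856·x + 70.136·y = -687.486030
det = -78.466·70.136 − 136.608·-19.856 = -2790.802928
x = (-604.930872·70.136 − 136.608·-687.486030) / -2790.802928 = -18.449407
y = (-78.466·-687.486030 − -604.930872·-19.856) / -2790.802928 = -15.025343

x=-18.449 y=-15.025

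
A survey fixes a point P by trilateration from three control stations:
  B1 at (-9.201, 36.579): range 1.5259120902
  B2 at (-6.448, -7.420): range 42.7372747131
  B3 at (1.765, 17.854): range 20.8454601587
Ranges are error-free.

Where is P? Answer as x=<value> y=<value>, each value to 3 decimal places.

eq1: (x + 9.201)² + (y − 36.579)² = 1.5259120902²
eq2: (x + 6.448)² + (y + 7.420)² = 42.7372747131²
eq3: (x − 1.765)² + (y − 17.854)² = 20.8454601587²
eq1−eq3, eq1−eq2 (x²,y² cancel):
  21.932·x − 37.450·y = -1533.005903
  5.506·x − 87.998·y = -3150.194780
det = 21.932·-87.998 − -37.450·5.506 = -1723.772436
x = (-1533.005903·-87.998 − -37.450·-3150.194780) / -1723.772436 = -9.819544
y = (21.932·-3150.194780 − -1533.005903·5.506) / -1723.772436 = 35.184077

x=-9.820 y=35.184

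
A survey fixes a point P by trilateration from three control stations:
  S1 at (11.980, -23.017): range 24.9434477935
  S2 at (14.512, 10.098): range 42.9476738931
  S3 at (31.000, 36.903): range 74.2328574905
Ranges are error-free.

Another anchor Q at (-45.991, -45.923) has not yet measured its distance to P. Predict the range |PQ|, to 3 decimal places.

eq1: (x − 11.980)² + (y + 23.017)² = 24.9434477935²
eq2: (x − 14.512)² + (y − 10.098)² = 42.9476738931²
eq3: (x − 31.000)² + (y − 36.903)² = 74.2328574905²
eq3−eq2, eq3−eq1 (x²,y² cancel):
  -32.976·x − 53.610·y = 1655.750777
  -38.040·x − 119.840·y = 3238.812823
det = -32.976·-119.840 − -53.610·-38.040 = 1912.519440
x = (1655.750777·-119.840 − -53.610·3238.812823) / 1912.519440 = -12.963224
y = (-32.976·3238.812823 − 1655.750777·-38.040) / 1912.519440 = -22.911313
|P − Q| = √((-12.963224 − -45.991)² + (-22.911313 − -45.923)²) = 40.253841

40.254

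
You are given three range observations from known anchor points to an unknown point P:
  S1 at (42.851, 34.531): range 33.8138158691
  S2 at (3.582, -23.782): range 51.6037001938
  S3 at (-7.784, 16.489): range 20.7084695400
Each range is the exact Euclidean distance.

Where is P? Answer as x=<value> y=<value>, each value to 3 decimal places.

x=9.788 y=27.447

eq1: (x − 42.851)² + (y − 34.531)² = 33.8138158691²
eq2: (x − 3.582)² + (y + 23.782)² = 51.6037001938²
eq3: (x + 7.784)² + (y − 16.489)² = 20.7084695400²
eq3−eq1, eq3−eq2 (x²,y² cancel):
  101.270·x + 36.084·y = 1981.586952
  22.732·x − 80.542·y = -1988.164692
det = 101.270·-80.542 − 36.084·22.732 = -8976.749828
x = (1981.586952·-80.542 − 36.084·-1988.164692) / -8976.749828 = 9.787511
y = (101.270·-1988.164692 − 1981.586952·22.732) / -8976.749828 = 27.447225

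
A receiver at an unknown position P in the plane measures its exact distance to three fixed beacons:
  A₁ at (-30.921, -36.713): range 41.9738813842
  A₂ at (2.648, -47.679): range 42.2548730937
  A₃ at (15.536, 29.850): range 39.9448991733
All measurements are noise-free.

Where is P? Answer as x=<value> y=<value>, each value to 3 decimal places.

x=-2.583 y=-5.749

eq1: (x + 30.921)² + (y + 36.713)² = 41.9738813842²
eq2: (x − 2.648)² + (y + 47.679)² = 42.2548730937²
eq3: (x − 15.536)² + (y − 29.850)² = 39.9448991733²
eq3−eq1, eq3−eq2 (x²,y² cancel):
  -92.914·x − 133.126·y = 1005.351066
  -25.776·x − 155.058·y = 958.029819
det = -92.914·-155.058 − -133.126·-25.776 = 10975.603236
x = (1005.351066·-155.058 − -133.126·958.029819) / 10975.603236 = -2.582915
y = (-92.914·958.029819 − 1005.351066·-25.776) / 10975.603236 = -5.749156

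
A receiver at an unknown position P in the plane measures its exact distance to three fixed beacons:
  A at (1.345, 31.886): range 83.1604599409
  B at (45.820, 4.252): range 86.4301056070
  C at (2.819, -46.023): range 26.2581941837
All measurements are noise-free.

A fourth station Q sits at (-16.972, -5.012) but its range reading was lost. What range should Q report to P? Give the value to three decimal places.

eq1: (x − 1.345)² + (y − 31.886)² = 83.1604599409²
eq2: (x − 45.820)² + (y − 4.252)² = 86.4301056070²
eq3: (x − 2.819)² + (y + 46.023)² = 26.2581941837²
eq1−eq3, eq1−eq2 (x²,y² cancel):
  2.948·x − 155.818·y = 7333.706605
  88.950·x − 55.268·y = 544.524825
det = 2.948·-55.268 − -155.818·88.950 = 13697.081036
x = (7333.706605·-55.268 − -155.818·544.524825) / 13697.081036 = -23.397140
y = (2.948·544.524825 − 7333.706605·88.950) / 13697.081036 = -47.508512
|P − Q| = √((-23.397140 − -16.972)² + (-47.508512 − -5.012)²) = 42.979483

42.979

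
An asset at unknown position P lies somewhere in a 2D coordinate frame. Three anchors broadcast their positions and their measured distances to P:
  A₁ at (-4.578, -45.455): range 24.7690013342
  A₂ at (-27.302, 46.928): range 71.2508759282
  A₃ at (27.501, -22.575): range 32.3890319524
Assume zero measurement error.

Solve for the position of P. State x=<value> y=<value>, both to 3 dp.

x=-4.833 y=-20.687

eq1: (x + 4.578)² + (y + 45.455)² = 24.7690013342²
eq2: (x + 27.302)² + (y − 46.928)² = 71.2508759282²
eq3: (x − 27.501)² + (y + 22.575)² = 32.3890319524²
eq2−eq1, eq2−eq3 (x²,y² cancel):
  45.448·x − 184.766·y = 3602.662614
  109.606·x − 139.006·y = 2345.937168
det = 45.448·-139.006 − -184.766·109.606 = 13933.917508
x = (3602.662614·-139.006 − -184.766·2345.937168) / 13933.917508 = -4.832976
y = (45.448·2345.937168 − 3602.662614·109.606) / 13933.917508 = -20.687311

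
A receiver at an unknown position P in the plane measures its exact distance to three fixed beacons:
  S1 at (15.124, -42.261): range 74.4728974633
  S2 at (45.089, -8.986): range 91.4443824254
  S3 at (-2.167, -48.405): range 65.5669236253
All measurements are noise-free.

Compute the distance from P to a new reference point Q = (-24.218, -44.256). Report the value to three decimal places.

eq1: (x − 15.124)² + (y + 42.261)² = 74.4728974633²
eq2: (x − 45.089)² + (y + 8.986)² = 91.4443824254²
eq3: (x + 2.167)² + (y + 48.405)² = 65.5669236253²
eq1−eq2, eq1−eq3 (x²,y² cancel):
  59.930·x + 66.550·y = -2716.824001
  -34.582·x − 12.288·y = 1580.203400
det = 59.930·-12.288 − 66.550·-34.582 = 1565.012260
x = (-2716.824001·-12.288 − 66.550·1580.203400) / 1565.012260 = -45.864307
y = (59.930·1580.203400 − -2716.824001·-34.582) / 1565.012260 = 0.478196
|P − Q| = √((-45.864307 − -24.218)² + (0.478196 − -44.256)²) = 49.696186

49.696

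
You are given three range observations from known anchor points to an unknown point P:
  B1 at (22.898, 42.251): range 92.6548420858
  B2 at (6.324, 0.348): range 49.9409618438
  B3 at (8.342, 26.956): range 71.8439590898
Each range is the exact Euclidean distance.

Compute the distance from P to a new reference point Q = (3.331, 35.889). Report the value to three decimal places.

eq1: (x − 22.898)² + (y − 42.251)² = 92.6548420858²
eq2: (x − 6.324)² + (y − 0.348)² = 49.9409618438²
eq3: (x − 8.342)² + (y − 26.956)² = 71.8439590898²
eq3−eq2, eq3−eq1 (x²,y² cancel):
  -4.036·x − 53.216·y = 1911.353968
  29.112·x + 30.590·y = -1910.114799
det = -4.036·30.590 − -53.216·29.112 = 1425.762952
x = (1911.353968·30.590 − -53.216·-1910.114799) / 1425.762952 = -30.285786
y = (-4.036·-1910.114799 − 1911.353968·29.112) / 1425.762952 = -33.619974
|P − Q| = √((-30.285786 − 3.331)² + (-33.619974 − 35.889)²) = 77.211306

77.211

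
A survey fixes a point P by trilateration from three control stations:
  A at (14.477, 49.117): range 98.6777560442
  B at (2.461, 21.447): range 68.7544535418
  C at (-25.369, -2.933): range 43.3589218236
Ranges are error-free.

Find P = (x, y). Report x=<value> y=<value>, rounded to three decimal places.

x=-15.038 y=-45.043

eq1: (x − 14.477)² + (y − 49.117)² = 98.6777560442²
eq2: (x − 2.461)² + (y − 21.447)² = 68.7544535418²
eq3: (x + 25.369)² + (y + 2.933)² = 43.3589218236²
eq2−eq1, eq2−eq3 (x²,y² cancel):
  24.032·x + 55.340·y = -2854.091768
  -55.660·x − 48.760·y = 3033.337100
det = 24.032·-48.760 − 55.340·-55.660 = 1908.424080
x = (-2854.091768·-48.760 − 55.340·3033.337100) / 1908.424080 = -15.038251
y = (24.032·3033.337100 − -2854.091768·-55.660) / 1908.424080 = -45.043233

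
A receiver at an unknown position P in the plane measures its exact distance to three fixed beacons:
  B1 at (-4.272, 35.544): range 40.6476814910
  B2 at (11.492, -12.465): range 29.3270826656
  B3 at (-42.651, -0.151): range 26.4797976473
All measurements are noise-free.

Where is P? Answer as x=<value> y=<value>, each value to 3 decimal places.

x=-16.355 y=-3.266

eq1: (x + 4.272)² + (y − 35.544)² = 40.6476814910²
eq2: (x − 11.492)² + (y + 12.465)² = 29.3270826656²
eq3: (x + 42.651)² + (y + 0.151)² = 26.4797976473²
eq1−eq3, eq1−eq2 (x²,y² cancel):
  -76.758·x − 71.390·y = 1488.559009
  31.528·x − 96.018·y = -202.027398
det = -76.758·-96.018 − -71.390·31.528 = 9620.933564
x = (1488.559009·-96.018 − -71.390·-202.027398) / 9620.933564 = -16.355086
y = (-76.758·-202.027398 − 1488.559009·31.528) / 9620.933564 = -3.266218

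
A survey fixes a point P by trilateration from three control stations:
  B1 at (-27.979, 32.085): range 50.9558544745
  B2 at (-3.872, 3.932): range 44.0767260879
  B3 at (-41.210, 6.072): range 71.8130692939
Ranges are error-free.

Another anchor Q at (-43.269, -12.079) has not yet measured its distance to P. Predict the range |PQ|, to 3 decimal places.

83.416

eq1: (x + 27.979)² + (y − 32.085)² = 50.9558544745²
eq2: (x + 3.872)² + (y − 3.932)² = 44.0767260879²
eq3: (x + 41.210)² + (y − 6.072)² = 71.8130692939²
eq2−eq1, eq2−eq3 (x²,y² cancel):
  -48.214·x + 56.306·y = 1128.077335
  -74.676·x + 4.280·y = -1509.678863
det = -48.214·4.280 − 56.306·-74.676 = 3998.350936
x = (1128.077335·4.280 − 56.306·-1509.678863) / 3998.350936 = 22.467300
y = (-48.214·-1509.678863 − 1128.077335·-74.676) / 3998.350936 = 39.273181
|P − Q| = √((22.467300 − -43.269)² + (39.273181 − -12.079)²) = 83.416471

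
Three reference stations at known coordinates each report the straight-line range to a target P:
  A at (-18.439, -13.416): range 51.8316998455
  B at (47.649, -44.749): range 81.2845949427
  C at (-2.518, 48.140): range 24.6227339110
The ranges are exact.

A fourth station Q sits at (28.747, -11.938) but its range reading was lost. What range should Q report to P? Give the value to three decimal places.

43.598

eq1: (x + 18.439)² + (y + 13.416)² = 51.8316998455²
eq2: (x − 47.649)² + (y + 44.749)² = 81.2845949427²
eq3: (x + 2.518)² + (y − 48.140)² = 24.6227339110²
eq1−eq3, eq1−eq2 (x²,y² cancel):
  31.842·x + 123.112·y = 3884.060231
  132.176·x − 62.666·y = -167.745841
det = 31.842·-62.666 − 123.112·132.176 = -18267.862484
x = (3884.060231·-62.666 − 123.112·-167.745841) / -18267.862484 = 12.193380
y = (31.842·-167.745841 − 3884.060231·132.176) / -18267.862484 = 28.395271
|P − Q| = √((12.193380 − 28.747)² + (28.395271 − -11.938)²) = 43.598109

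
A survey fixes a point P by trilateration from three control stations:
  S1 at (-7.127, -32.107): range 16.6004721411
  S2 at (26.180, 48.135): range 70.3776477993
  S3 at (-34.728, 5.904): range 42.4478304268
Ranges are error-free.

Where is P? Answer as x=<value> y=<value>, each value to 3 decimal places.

eq1: (x + 7.127)² + (y + 32.107)² = 16.6004721411²
eq2: (x − 26.180)² + (y − 48.135)² = 70.3776477993²
eq3: (x + 34.728)² + (y − 5.904)² = 42.4478304268²
eq2−eq1, eq2−eq3 (x²,y² cancel):
  -66.614·x − 160.484·y = 2756.720587
  -121.816·x − 84.462·y = 1389.715577
det = -66.614·-84.462 − -160.484·-121.816 = -13923.167276
x = (2756.720587·-84.462 − -160.484·1389.715577) / -13923.167276 = 0.704654
y = (-66.614·1389.715577 − 2756.720587·-121.816) / -13923.167276 = -17.470031

x=0.705 y=-17.470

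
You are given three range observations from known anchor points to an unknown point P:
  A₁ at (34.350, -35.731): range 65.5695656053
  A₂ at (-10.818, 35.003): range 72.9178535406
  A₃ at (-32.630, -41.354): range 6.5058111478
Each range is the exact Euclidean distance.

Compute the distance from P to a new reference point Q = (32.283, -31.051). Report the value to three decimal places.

eq1: (x − 34.350)² + (y + 35.731)² = 65.5695656053²
eq2: (x + 10.818)² + (y − 35.003)² = 72.9178535406²
eq3: (x + 32.630)² + (y + 41.354)² = 6.5058111478²
eq1−eq2, eq1−eq3 (x²,y² cancel):
  -90.336·x + 141.468·y = -2132.033159
  -133.960·x − 11.246·y = 4575.285710
det = -90.336·-11.246 − 141.468·-133.960 = 19966.971936
x = (-2132.033159·-11.246 − 141.468·4575.285710) / 19966.971936 = -31.215533
y = (-90.336·4575.285710 − -2132.033159·-133.960) / 19966.971936 = -35.003814
|P − Q| = √((-31.215533 − 32.283)² + (-35.003814 − -31.051)²) = 63.621446

63.621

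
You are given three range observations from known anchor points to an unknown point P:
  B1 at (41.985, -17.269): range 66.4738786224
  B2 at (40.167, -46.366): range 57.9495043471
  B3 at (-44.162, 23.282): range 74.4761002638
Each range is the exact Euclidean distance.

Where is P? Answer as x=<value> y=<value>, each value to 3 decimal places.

x=-17.783 y=-46.366

eq1: (x − 41.985)² + (y + 17.269)² = 66.4738786224²
eq2: (x − 40.167)² + (y + 46.366)² = 57.9495043471²
eq3: (x + 44.162)² + (y − 23.282)² = 74.4761002638²
eq1−eq2, eq1−eq3 (x²,y² cancel):
  -3.636·x − 58.194·y = 2762.866744
  -172.294·x + 81.102·y = -696.537789
det = -3.636·81.102 − -58.194·-172.294 = -10321.363908
x = (2762.866744·81.102 − -58.194·-696.537789) / -10321.363908 = -17.782504
y = (-3.636·-696.537789 − 2762.866744·-172.294) / -10321.363908 = -46.365769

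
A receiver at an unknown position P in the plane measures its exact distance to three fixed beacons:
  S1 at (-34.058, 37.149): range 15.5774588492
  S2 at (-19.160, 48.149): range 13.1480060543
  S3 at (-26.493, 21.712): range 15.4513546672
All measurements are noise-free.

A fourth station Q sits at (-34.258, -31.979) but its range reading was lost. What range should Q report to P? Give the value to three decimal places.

68.790

eq1: (x + 34.058)² + (y − 37.149)² = 15.5774588492²
eq2: (x + 19.160)² + (y − 48.149)² = 13.1480060543²
eq3: (x + 26.493)² + (y − 21.712)² = 15.4513546672²
eq3−eq2, eq3−eq1 (x²,y² cancel):
  14.666·x + 52.874·y = 1578.016106
  -15.130·x + 30.874·y = 1362.792709
det = 14.666·30.874 − 52.874·-15.130 = 1252.781704
x = (1578.016106·30.874 − 52.874·1362.792709) / 1252.781704 = -18.627852
y = (14.666·1362.792709 − 1578.016106·-15.130) / 1252.781704 = 35.011767
|P − Q| = √((-18.627852 − -34.258)² + (35.011767 − -31.979)²) = 68.790002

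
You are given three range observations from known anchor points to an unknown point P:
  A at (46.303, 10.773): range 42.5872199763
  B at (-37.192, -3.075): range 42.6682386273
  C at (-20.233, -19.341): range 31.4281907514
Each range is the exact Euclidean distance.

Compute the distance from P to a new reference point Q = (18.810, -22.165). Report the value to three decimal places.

24.863

eq1: (x − 46.303)² + (y − 10.773)² = 42.5872199763²
eq2: (x + 37.192)² + (y + 3.075)² = 42.6682386273²
eq3: (x + 20.233)² + (y + 19.341)² = 31.4281907514²
eq3−eq1, eq3−eq2 (x²,y² cancel):
  133.072·x + 60.228·y = 650.636637
  -33.918·x + 32.532·y = -223.595495
det = 133.072·32.532 − 60.228·-33.918 = 6371.911608
x = (650.636637·32.532 − 60.228·-223.595495) / 6371.911608 = 5.435295
y = (133.072·-223.595495 − 650.636637·-33.918) / 6371.911608 = -1.206232
|P − Q| = √((5.435295 − 18.810)² + (-1.206232 − -22.165)²) = 24.862676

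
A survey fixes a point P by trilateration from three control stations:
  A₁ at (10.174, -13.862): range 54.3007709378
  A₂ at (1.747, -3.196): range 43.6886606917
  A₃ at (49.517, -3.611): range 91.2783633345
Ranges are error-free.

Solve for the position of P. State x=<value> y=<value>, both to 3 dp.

eq1: (x − 10.174)² + (y + 13.862)² = 54.3007709378²
eq2: (x − 1.747)² + (y + 3.196)² = 43.6886606917²
eq3: (x − 49.517)² + (y + 3.611)² = 91.2783633345²
eq3−eq2, eq3−eq1 (x²,y² cancel):
  -95.540·x + 0.830·y = 3971.334355
  -78.686·x − 20.502·y = 3213.858599
det = -95.540·-20.502 − 0.830·-78.686 = 2024.070460
x = (3971.334355·-20.502 − 0.830·3213.858599) / 2024.070460 = -41.543909
y = (-95.540·3213.858599 − 3971.334355·-78.686) / 2024.070460 = 2.685857

x=-41.544 y=2.686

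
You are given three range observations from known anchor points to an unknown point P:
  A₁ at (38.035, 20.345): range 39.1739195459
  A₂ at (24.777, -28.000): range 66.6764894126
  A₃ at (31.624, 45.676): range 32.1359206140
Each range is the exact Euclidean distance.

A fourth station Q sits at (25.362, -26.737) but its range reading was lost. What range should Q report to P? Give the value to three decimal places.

eq1: (x − 38.035)² + (y − 20.345)² = 39.1739195459²
eq2: (x − 24.777)² + (y + 28.000)² = 66.6764894126²
eq3: (x − 31.624)² + (y − 45.676)² = 32.1359206140²
eq2−eq3, eq2−eq1 (x²,y² cancel):
  13.694·x + 147.352·y = 5101.511470
  26.516·x + 96.690·y = 3373.838789
det = 13.694·96.690 − 147.352·26.516 = -2583.112772
x = (5101.511470·96.690 − 147.352·3373.838789) / -2583.112772 = 1.500805
y = (13.694·3373.838789 − 5101.511470·26.516) / -2583.112772 = 34.481781
|P − Q| = √((1.500805 − 25.362)² + (34.481781 − -26.737)²) = 65.704610

65.705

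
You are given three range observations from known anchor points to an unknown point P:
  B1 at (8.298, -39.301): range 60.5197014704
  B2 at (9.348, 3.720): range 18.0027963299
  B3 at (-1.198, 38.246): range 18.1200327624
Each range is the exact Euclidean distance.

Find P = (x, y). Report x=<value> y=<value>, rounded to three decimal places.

x=4.696 y=21.111

eq1: (x − 8.298)² + (y + 39.301)² = 60.5197014704²
eq2: (x − 9.348)² + (y − 3.720)² = 18.0027963299²
eq3: (x + 1.198)² + (y − 38.246)² = 18.1200327624²
eq3−eq2, eq3−eq1 (x²,y² cancel):
  21.092·x − 69.052·y = -1358.733304
  18.992·x − 155.094·y = -3185.064994
det = 21.092·-155.094 − -69.052·18.992 = -1959.807064
x = (-1358.733304·-155.094 − -69.052·-3185.064994) / -1959.807064 = 4.696240
y = (21.092·-3185.064994 − -1358.733304·18.992) / -1959.807064 = 21.111429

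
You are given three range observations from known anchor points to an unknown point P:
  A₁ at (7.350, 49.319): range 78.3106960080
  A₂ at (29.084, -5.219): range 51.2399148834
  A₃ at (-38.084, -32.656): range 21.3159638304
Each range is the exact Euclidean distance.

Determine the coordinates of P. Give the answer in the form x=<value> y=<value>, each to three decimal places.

eq1: (x − 7.350)² + (y − 49.319)² = 78.3106960080²
eq2: (x − 29.084)² + (y + 5.219)² = 51.2399148834²
eq3: (x + 38.084)² + (y + 32.656)² = 21.3159638304²
eq2−eq1, eq2−eq3 (x²,y² cancel):
  -43.468·x + 109.076·y = -1893.766988
  -134.336·x − 54.874·y = 3814.846938
det = -43.468·-54.874 − 109.076·-134.336 = 17038.096568
x = (-1893.766988·-54.874 − 109.076·3814.846938) / 17038.096568 = -18.323037
y = (-43.468·3814.846938 − -1893.766988·-134.336) / 17038.096568 = -24.663838

x=-18.323 y=-24.664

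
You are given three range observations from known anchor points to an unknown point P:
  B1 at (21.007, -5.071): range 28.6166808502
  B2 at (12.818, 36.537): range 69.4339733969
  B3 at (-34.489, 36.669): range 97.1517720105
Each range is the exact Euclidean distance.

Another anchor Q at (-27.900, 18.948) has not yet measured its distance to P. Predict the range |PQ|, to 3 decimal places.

80.886

eq1: (x − 21.007)² + (y + 5.071)² = 28.6166808502²
eq2: (x − 12.818)² + (y − 36.537)² = 69.4339733969²
eq3: (x + 34.489)² + (y − 36.669)² = 97.1517720105²
eq1−eq2, eq1−eq3 (x²,y² cancel):
  -16.378·x + 83.216·y = -2969.917836
  -110.992·x + 83.480·y = -6552.454790
det = -16.378·83.480 − 83.216·-110.992 = 7869.074832
x = (-2969.917836·83.480 − 83.216·-6552.454790) / 7869.074832 = 37.785933
y = (-16.378·-6552.454790 − -2969.917836·-110.992) / 7869.074832 = -28.252497
|P − Q| = √((37.785933 − -27.900)² + (-28.252497 − 18.948)²) = 80.885900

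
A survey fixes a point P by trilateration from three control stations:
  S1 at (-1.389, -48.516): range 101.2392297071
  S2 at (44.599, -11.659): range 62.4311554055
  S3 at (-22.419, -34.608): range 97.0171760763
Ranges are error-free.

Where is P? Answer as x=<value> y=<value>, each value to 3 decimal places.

eq1: (x + 1.389)² + (y + 48.516)² = 101.2392297071²
eq2: (x − 44.599)² + (y + 11.659)² = 62.4311554055²
eq3: (x + 22.419)² + (y + 34.608)² = 97.0171760763²
eq2−eq3, eq2−eq1 (x²,y² cancel):
  -134.036·x − 45.898·y = -5939.361146
  -91.976·x − 73.714·y = -6121.003971
det = -134.036·-73.714 − -45.898·-91.976 = 5658.815256
x = (-5939.361146·-73.714 − -45.898·-6121.003971) / 5658.815256 = 27.721744
y = (-134.036·-6121.003971 − -5939.361146·-91.976) / 5658.815256 = 48.447634

x=27.722 y=48.448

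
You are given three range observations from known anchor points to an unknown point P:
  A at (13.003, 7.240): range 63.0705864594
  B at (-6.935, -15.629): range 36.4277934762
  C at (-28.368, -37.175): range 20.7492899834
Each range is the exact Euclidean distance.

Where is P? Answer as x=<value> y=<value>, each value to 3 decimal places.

x=-42.760 y=-22.228

eq1: (x − 13.003)² + (y − 7.240)² = 63.0705864594²
eq2: (x + 6.935)² + (y + 15.629)² = 36.4277934762²
eq3: (x + 28.368)² + (y + 37.175)² = 20.7492899834²
eq2−eq3, eq2−eq1 (x²,y² cancel):
  -42.866·x − 43.092·y = 2790.815286
  39.876·x + 45.738·y = -2721.778996
det = -42.866·45.738 − -43.092·39.876 = -242.268516
x = (2790.815286·45.738 − -43.092·-2721.778996) / -242.268516 = -42.760030
y = (-42.866·-2721.778996 − 2790.815286·39.876) / -242.268516 = -22.228345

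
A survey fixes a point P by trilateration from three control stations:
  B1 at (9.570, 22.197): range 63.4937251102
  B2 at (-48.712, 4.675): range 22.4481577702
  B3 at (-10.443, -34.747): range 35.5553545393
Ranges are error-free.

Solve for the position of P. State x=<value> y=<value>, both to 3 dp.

eq1: (x − 9.570)² + (y − 22.197)² = 63.4937251102²
eq2: (x + 48.712)² + (y − 4.675)² = 22.4481577702²
eq3: (x + 10.443)² + (y + 34.747)² = 35.5553545393²
eq2−eq3, eq2−eq1 (x²,y² cancel):
  76.538·x − 78.844·y = -1838.567760
  116.564·x + 35.044·y = -5337.956201
det = 76.538·35.044 − -78.844·116.564 = 11872.569688
x = (-1838.567760·35.044 − -78.844·-5337.956201) / 11872.569688 = -40.875447
y = (76.538·-5337.956201 − -1838.567760·116.564) / 11872.569688 = -16.360879

x=-40.875 y=-16.361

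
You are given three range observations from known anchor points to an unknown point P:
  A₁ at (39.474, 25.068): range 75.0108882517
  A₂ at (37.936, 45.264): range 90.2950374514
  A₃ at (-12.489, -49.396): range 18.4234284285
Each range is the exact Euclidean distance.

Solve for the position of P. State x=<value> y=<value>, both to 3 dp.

x=-10.230 y=-31.112

eq1: (x − 39.474)² + (y − 25.068)² = 75.0108882517²
eq2: (x − 37.936)² + (y − 45.264)² = 90.2950374514²
eq3: (x + 12.489)² + (y + 49.396)² = 18.4234284285²
eq2−eq1, eq2−eq3 (x²,y² cancel):
  3.076·x − 40.392·y = 1225.191940
  -100.850·x − 189.320·y = 6921.741218
det = 3.076·-189.320 − -40.392·-100.850 = -4655.881520
x = (1225.191940·-189.320 − -40.392·6921.741218) / -4655.881520 = -10.229993
y = (3.076·6921.741218 − 1225.191940·-100.850) / -4655.881520 = -31.111591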